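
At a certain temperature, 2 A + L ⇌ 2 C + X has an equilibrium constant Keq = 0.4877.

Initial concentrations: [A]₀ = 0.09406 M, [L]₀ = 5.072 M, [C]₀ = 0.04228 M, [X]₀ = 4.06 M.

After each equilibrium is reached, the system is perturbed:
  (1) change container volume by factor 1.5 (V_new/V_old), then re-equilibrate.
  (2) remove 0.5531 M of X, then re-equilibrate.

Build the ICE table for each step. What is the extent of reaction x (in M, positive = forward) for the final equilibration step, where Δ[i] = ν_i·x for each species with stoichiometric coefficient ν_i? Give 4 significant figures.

x = 0.001278 M

Q₀ = 0.1617 vs Keq = 0.4877 ⇒ Q<K, forward
Step 1:
                   A          L          C          X
  Initial    0.09406      5.072    0.04228       4.06
  Change    -0.01742  -0.008712    0.01742   0.008712
  Equil      0.07664      5.063     0.0597      4.069
  solve Keq expr → x = 0.008712; check Q = 0.4877
Then change container volume by factor 1.5 (V_new/V_old).
Step 2:
                   A          L          C          X
  Initial    0.05109      3.376     0.0398      2.712
  Change           0          0          0          0
  Equil      0.05109      3.376     0.0398      2.712
  solve Keq expr → x = 0; check Q = 0.4877
Then remove 0.5531 M of X.
Step 3:
                   A          L          C          X
  Initial    0.05109      3.376     0.0398      2.159
  Change   -0.002555  -0.001278   0.002555   0.001278
  Equil      0.04854      3.374    0.04236      2.161
  solve Keq expr → x = 0.001278; check Q = 0.4877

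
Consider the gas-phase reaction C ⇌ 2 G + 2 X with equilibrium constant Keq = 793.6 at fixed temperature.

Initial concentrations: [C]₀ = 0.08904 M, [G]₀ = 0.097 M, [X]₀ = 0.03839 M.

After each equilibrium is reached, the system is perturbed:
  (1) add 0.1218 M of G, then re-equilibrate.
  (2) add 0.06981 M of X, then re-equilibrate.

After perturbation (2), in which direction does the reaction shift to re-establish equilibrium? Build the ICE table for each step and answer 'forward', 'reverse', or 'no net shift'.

Q₀ = 1.5574e-04 vs Keq = 793.6 ⇒ Q<K, forward
Step 1:
                  C         G         X
  I         0.08904     0.097   0.03839
  C        -0.08904    0.1781    0.1781
  E       4.4673e-06    0.2751    0.2165
  solve Keq expr → x = 0.08904; check Q = 793.6
Then add 0.1218 M of G.
Step 2:
                  C         G         X
  I       4.4673e-06    0.3969    0.2165
  C       4.8308e-06 -9.6617e-06 -9.6617e-06
  E       9.2982e-06    0.3969    0.2165
  solve Keq expr → x = -4.8308e-06; check Q = 793.6
Then add 0.06981 M of X.
Step 3:
                  C         G         X
  I       9.2982e-06    0.3969    0.2863
  C       6.9622e-06 -1.3924e-05 -1.3924e-05
  E       1.6260e-05    0.3968    0.2862
  solve Keq expr → x = -6.9622e-06; check Q = 793.6

Direction: reverse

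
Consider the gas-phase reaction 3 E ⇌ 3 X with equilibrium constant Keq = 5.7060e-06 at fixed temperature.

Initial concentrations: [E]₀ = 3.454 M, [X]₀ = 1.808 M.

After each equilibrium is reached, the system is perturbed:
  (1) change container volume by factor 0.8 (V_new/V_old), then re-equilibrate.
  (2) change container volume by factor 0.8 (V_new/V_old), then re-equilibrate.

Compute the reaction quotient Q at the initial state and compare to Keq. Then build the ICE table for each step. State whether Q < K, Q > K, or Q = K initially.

Q₀ = 0.1434 vs Keq = 5.7060e-06 ⇒ Q>K, reverse
Step 1:
                  E         X
  Initial     3.454     1.808
  Change      1.716    -1.716
  Equil        5.17   0.09238
  solve Keq expr → x = -0.5719; check Q = 5.7060e-06
Then change container volume by factor 0.8 (V_new/V_old).
Step 2:
                  E         X
  Initial     6.462    0.1155
  Change          0         0
  Equil       6.462    0.1155
  solve Keq expr → x = 0; check Q = 5.7060e-06
Then change container volume by factor 0.8 (V_new/V_old).
Step 3:
                  E         X
  Initial     8.078    0.1443
  Change          0         0
  Equil       8.078    0.1443
  solve Keq expr → x = 0; check Q = 5.7060e-06

Q₀ = 0.1434; Q > K (proceeds reverse)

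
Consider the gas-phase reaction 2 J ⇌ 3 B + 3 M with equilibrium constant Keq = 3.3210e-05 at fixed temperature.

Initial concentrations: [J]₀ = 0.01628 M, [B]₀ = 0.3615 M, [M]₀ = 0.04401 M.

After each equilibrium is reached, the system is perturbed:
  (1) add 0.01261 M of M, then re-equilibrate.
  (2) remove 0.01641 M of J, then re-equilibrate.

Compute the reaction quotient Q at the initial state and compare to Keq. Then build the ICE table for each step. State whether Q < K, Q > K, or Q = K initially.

Q₀ = 0.01519; Q > K (proceeds reverse)

Q₀ = 0.01519 vs Keq = 3.3210e-05 ⇒ Q>K, reverse
Step 1:
                  J         B         M
  Initial   0.01628    0.3615   0.04401
  Change    0.02194  -0.03291  -0.03291
  Equil     0.03822    0.3286    0.0111
  solve Keq expr → x = -0.01097; check Q = 3.3210e-05
Then add 0.01261 M of M.
Step 2:
                  J         B         M
  Initial   0.03822    0.3286   0.02371
  Change   0.007219  -0.01083  -0.01083
  Equil     0.04544    0.3178   0.01288
  solve Keq expr → x = -0.00361; check Q = 3.3210e-05
Then remove 0.01641 M of J.
Step 3:
                  J         B         M
  Initial   0.02903    0.3178   0.01288
  Change   0.001885 -0.002827 -0.002827
  Equil     0.03091    0.3149   0.01005
  solve Keq expr → x = -9.4249e-04; check Q = 3.3210e-05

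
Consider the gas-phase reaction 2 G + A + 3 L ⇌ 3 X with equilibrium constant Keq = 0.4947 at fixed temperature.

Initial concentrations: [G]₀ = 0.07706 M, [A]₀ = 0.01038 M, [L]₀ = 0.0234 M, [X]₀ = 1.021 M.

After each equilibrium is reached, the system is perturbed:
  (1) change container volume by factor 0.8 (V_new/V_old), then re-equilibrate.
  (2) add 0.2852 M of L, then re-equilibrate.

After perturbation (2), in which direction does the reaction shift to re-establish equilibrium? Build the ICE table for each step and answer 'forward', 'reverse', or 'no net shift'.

Q₀ = 1.3476e+09 vs Keq = 0.4947 ⇒ Q>K, reverse
Step 1:
                   G          A          L          X
  Initial    0.07706    0.01038     0.0234      1.021
  Change      0.5001     0.2501     0.7502    -0.7502
  Equil       0.5772     0.2604     0.7736     0.2708
  solve Keq expr → x = -0.2501; check Q = 0.4947
Then change container volume by factor 0.8 (V_new/V_old).
Step 2:
                   G          A          L          X
  Initial     0.7215     0.3255      0.967     0.3385
  Change    -0.03095   -0.01547   -0.04642    0.04642
  Equil       0.6905     0.3101     0.9205      0.385
  solve Keq expr → x = 0.01547; check Q = 0.4947
Then add 0.2852 M of L.
Step 3:
                   G          A          L          X
  Initial     0.6905     0.3101      1.206      0.385
  Change    -0.04191   -0.02096   -0.06287    0.06287
  Equil       0.6486     0.2891      1.143     0.4478
  solve Keq expr → x = 0.02096; check Q = 0.4947

Direction: forward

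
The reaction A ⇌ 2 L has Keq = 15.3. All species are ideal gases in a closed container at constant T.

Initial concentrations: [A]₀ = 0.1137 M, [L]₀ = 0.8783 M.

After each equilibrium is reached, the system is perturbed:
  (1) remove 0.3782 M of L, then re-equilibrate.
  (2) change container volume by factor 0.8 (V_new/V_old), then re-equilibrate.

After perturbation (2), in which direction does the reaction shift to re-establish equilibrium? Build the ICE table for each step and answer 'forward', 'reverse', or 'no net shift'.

Q₀ = 6.785 vs Keq = 15.3 ⇒ Q<K, forward
Step 1:
                    A           L
  Initial      0.1137      0.8783
  Change     -0.05091      0.1018
  Equil       0.06279      0.9801
  solve Keq expr → x = 0.05091; check Q = 15.3
Then remove 0.3782 M of L.
Step 2:
                    A           L
  Initial     0.06279      0.6019
  Change     -0.03354     0.06707
  Equil       0.02925       0.669
  solve Keq expr → x = 0.03354; check Q = 15.3
Then change container volume by factor 0.8 (V_new/V_old).
Step 3:
                    A           L
  Initial     0.03657      0.8362
  Change     0.007513    -0.01503
  Equil       0.04408      0.8212
  solve Keq expr → x = -0.007513; check Q = 15.3

Direction: reverse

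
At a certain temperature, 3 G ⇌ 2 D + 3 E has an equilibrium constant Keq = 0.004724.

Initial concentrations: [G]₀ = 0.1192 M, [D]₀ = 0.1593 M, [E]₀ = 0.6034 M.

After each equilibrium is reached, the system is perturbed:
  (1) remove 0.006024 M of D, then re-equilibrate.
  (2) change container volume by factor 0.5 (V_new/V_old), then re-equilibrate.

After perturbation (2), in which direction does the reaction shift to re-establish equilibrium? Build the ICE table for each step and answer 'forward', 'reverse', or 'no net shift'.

Direction: reverse

Q₀ = 3.292 vs Keq = 0.004724 ⇒ Q>K, reverse
Step 1:
                    G           D           E
  Initial      0.1192      0.1593      0.6034
  Change       0.1785      -0.119     -0.1785
  Equil        0.2977     0.04031      0.4249
  solve Keq expr → x = -0.0595; check Q = 0.004724
Then remove 0.006024 M of D.
Step 2:
                    G           D           E
  Initial      0.2977     0.03428      0.4249
  Change    -0.005998    0.003999    0.005998
  Equil        0.2917     0.03828      0.4309
  solve Keq expr → x = 0.001999; check Q = 0.004724
Then change container volume by factor 0.5 (V_new/V_old).
Step 3:
                    G           D           E
  Initial      0.5834     0.07656      0.8618
  Change      0.04521    -0.03014    -0.04521
  Equil        0.6286     0.04642      0.8166
  solve Keq expr → x = -0.01507; check Q = 0.004724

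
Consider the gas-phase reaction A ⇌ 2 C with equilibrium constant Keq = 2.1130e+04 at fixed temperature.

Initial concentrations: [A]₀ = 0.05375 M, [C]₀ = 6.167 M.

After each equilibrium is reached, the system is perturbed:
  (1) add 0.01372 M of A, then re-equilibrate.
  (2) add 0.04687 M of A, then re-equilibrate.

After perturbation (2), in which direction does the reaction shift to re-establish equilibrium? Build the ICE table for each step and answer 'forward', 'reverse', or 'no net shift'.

Q₀ = 707.6 vs Keq = 2.1130e+04 ⇒ Q<K, forward
Step 1:
                    A           C
  Initial     0.05375       6.167
  Change     -0.05189      0.1038
  Equil      0.001861       6.271
  solve Keq expr → x = 0.05189; check Q = 2.1130e+04
Then add 0.01372 M of A.
Step 2:
                    A           C
  Initial     0.01558       6.271
  Change      -0.0137     0.02741
  Equil      0.001877       6.298
  solve Keq expr → x = 0.0137; check Q = 2.1130e+04
Then add 0.04687 M of A.
Step 3:
                    A           C
  Initial     0.04875       6.298
  Change     -0.04681     0.09363
  Equil      0.001934       6.392
  solve Keq expr → x = 0.04681; check Q = 2.1130e+04

Direction: forward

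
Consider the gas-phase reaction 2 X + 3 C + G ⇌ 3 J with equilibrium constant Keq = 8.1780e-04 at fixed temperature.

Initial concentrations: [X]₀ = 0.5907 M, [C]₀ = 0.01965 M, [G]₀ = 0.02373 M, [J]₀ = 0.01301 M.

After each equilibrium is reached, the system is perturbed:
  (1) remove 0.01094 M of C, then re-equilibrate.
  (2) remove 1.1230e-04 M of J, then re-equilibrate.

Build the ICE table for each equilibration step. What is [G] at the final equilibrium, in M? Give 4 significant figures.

[G]_eq = 0.02789 M

Q₀ = 35.05 vs Keq = 8.1780e-04 ⇒ Q>K, reverse
Step 1:
                  X         C         G         J
  Initial    0.5907   0.01965   0.02373   0.01301
  Change   0.008243   0.01237  0.004122  -0.01237
  Equil      0.5989   0.03202   0.02785 6.4483e-04
  solve Keq expr → x = -0.004122; check Q = 8.1780e-04
Then remove 0.01094 M of C.
Step 2:
                  X         C         G         J
  Initial    0.5989   0.02108   0.02785 6.4483e-04
  Change  1.4371e-04 2.1557e-04 7.1856e-05 -2.1557e-04
  Equil      0.5991   0.02129   0.02792 4.2926e-04
  solve Keq expr → x = -7.1856e-05; check Q = 8.1780e-04
Then remove 1.1230e-04 M of J.
Step 3:
                  X         C         G         J
  Initial    0.5991   0.02129   0.02792 3.1696e-04
  Change  -7.3242e-05 -1.0986e-04 -3.6621e-05 1.0986e-04
  Equil       0.599   0.02118   0.02789 4.2683e-04
  solve Keq expr → x = 3.6621e-05; check Q = 8.1780e-04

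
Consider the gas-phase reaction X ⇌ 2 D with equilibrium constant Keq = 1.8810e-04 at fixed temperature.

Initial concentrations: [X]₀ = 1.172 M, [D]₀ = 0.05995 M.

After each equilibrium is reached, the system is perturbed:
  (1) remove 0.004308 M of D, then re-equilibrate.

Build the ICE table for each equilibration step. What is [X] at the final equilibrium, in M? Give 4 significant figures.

[X]_eq = 1.192 M

Q₀ = 0.003067 vs Keq = 1.8810e-04 ⇒ Q>K, reverse
Step 1:
                   X          D
  init         1.172    0.05995
  Δ          0.02248   -0.04496
  eq           1.194    0.01499
  solve Keq expr → x = -0.02248; check Q = 1.8810e-04
Then remove 0.004308 M of D.
Step 2:
                   X          D
  init         1.194    0.01068
  Δ        -0.002147   0.004295
  eq           1.192    0.01498
  solve Keq expr → x = 0.002147; check Q = 1.8810e-04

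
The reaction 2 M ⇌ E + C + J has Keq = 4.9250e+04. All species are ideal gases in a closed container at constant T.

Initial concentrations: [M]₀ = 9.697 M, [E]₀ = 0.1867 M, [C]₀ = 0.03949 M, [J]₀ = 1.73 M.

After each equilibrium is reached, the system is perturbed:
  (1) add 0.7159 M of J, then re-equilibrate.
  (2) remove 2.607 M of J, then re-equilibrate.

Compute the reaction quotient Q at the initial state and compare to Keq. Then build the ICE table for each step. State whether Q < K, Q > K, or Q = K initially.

Q₀ = 1.3564e-04; Q < K (proceeds forward)

Q₀ = 1.3564e-04 vs Keq = 4.9250e+04 ⇒ Q<K, forward
Step 1:
                    M           E           C           J
  Initial       9.697      0.1867     0.03949        1.73
  Change        -9.64        4.82        4.82        4.82
  Equil       0.05688       5.007        4.86        6.55
  solve Keq expr → x = 4.82; check Q = 4.9250e+04
Then add 0.7159 M of J.
Step 2:
                    M           E           C           J
  Initial     0.05688       5.007        4.86       7.266
  Change     0.003004   -0.001502   -0.001502   -0.001502
  Equil       0.05989       5.005       4.858       7.264
  solve Keq expr → x = -0.001502; check Q = 4.9250e+04
Then remove 2.607 M of J.
Step 3:
                    M           E           C           J
  Initial     0.05989       5.005       4.858       4.657
  Change     -0.01185    0.005924    0.005924    0.005924
  Equil       0.04804       5.011       4.864       4.663
  solve Keq expr → x = 0.005924; check Q = 4.9250e+04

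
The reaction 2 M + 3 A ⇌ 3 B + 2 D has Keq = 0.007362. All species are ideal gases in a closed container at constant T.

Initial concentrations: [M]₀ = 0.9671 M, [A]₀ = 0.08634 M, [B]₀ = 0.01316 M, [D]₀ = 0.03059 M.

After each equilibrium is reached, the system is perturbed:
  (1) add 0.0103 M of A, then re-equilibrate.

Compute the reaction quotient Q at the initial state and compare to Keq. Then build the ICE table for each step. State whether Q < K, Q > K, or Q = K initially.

Q₀ = 3.5428e-06 vs Keq = 0.007362 ⇒ Q<K, forward
Step 1:
                  M         A         B         D
  init       0.9671   0.08634   0.01316   0.03059
  Δ        -0.02792  -0.04188   0.04188   0.02792
  eq         0.9392   0.04446   0.05504   0.05851
  solve Keq expr → x = 0.01396; check Q = 0.007362
Then add 0.0103 M of A.
Step 2:
                  M         A         B         D
  init       0.9392   0.05476   0.05504   0.05851
  Δ       -0.003129 -0.004693  0.004693  0.003129
  eq         0.9361   0.05007   0.05973   0.06164
  solve Keq expr → x = 0.001564; check Q = 0.007362

Q₀ = 3.5428e-06; Q < K (proceeds forward)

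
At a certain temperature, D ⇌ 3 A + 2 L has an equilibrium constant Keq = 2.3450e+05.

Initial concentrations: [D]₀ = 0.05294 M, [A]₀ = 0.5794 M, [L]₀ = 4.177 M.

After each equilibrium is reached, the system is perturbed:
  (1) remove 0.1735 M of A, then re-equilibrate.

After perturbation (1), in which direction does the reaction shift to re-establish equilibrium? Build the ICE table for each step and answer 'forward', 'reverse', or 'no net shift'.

Direction: forward

Q₀ = 64.1 vs Keq = 2.3450e+05 ⇒ Q<K, forward
Step 1:
                   D          A          L
  Initial    0.05294     0.5794      4.177
  Change    -0.05291     0.1587     0.1058
  Equil   3.1456e-05     0.7381      4.283
  solve Keq expr → x = 0.05291; check Q = 2.3450e+05
Then remove 0.1735 M of A.
Step 2:
                   D          A          L
  Initial 3.1456e-05     0.5646      4.283
  Change  -1.7372e-05 5.2117e-05 3.4745e-05
  Equil   1.4084e-05     0.5647      4.283
  solve Keq expr → x = 1.7372e-05; check Q = 2.3450e+05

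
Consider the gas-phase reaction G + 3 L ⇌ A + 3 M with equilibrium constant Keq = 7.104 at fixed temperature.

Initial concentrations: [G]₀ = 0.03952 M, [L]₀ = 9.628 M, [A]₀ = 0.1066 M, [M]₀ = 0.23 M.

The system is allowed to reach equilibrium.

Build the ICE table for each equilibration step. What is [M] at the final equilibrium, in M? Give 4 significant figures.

[M]_eq = 0.3486 M

Q₀ = 3.6772e-05 vs Keq = 7.104 ⇒ Q<K, forward
Step 1:
                   G          L          A          M
  I          0.03952      9.628     0.1066       0.23
  C         -0.03952    -0.1186    0.03952     0.1186
  E       1.0129e-06      9.509     0.1461     0.3486
  solve Keq expr → x = 0.03952; check Q = 7.104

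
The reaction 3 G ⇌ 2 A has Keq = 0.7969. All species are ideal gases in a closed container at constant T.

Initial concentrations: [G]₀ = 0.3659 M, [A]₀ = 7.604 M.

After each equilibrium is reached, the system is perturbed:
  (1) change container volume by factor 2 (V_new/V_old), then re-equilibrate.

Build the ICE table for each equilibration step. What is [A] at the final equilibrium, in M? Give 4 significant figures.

Q₀ = 1180 vs Keq = 0.7969 ⇒ Q>K, reverse
Step 1:
                   G          A
  init        0.3659      7.604
  Δ            3.029     -2.019
  eq           3.395      5.585
  solve Keq expr → x = -1.01; check Q = 0.7969
Then change container volume by factor 2 (V_new/V_old).
Step 2:
                   G          A
  init         1.698      2.792
  Δ            0.328    -0.2187
  eq           2.026      2.574
  solve Keq expr → x = -0.1093; check Q = 0.7969

[A]_eq = 2.574 M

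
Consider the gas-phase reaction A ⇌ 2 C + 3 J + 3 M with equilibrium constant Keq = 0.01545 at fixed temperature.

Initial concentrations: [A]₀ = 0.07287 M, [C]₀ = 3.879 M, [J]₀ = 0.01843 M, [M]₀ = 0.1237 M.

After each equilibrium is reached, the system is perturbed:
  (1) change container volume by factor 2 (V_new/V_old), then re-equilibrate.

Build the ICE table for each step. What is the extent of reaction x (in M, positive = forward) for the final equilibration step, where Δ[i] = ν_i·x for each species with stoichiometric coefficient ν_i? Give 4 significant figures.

Q₀ = 2.4467e-06 vs Keq = 0.01545 ⇒ Q<K, forward
Step 1:
                   A          C          J          M
  I          0.07287      3.879    0.01843     0.1237
  C         -0.03873    0.07747     0.1162     0.1162
  E          0.03414      3.956     0.1346     0.2399
  solve Keq expr → x = 0.03873; check Q = 0.01545
Then change container volume by factor 2 (V_new/V_old).
Step 2:
                   A          C          J          M
  I          0.01707      1.978    0.06732       0.12
  C         -0.01533    0.03066    0.04599    0.04599
  E         0.001737      2.009     0.1133     0.1659
  solve Keq expr → x = 0.01533; check Q = 0.01545

x = 0.01533 M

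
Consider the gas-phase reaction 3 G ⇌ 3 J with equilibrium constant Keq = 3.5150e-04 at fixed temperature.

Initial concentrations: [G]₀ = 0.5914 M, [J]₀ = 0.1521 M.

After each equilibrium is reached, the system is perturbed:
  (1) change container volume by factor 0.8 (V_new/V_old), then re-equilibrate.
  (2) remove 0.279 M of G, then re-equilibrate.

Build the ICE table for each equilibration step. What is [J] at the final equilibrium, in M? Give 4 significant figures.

[J]_eq = 0.04287 M

Q₀ = 0.01701 vs Keq = 3.5150e-04 ⇒ Q>K, reverse
Step 1:
                  G         J
  init       0.5914    0.1521
  Δ          0.1031   -0.1031
  eq         0.6945   0.04901
  solve Keq expr → x = -0.03436; check Q = 3.5150e-04
Then change container volume by factor 0.8 (V_new/V_old).
Step 2:
                  G         J
  init       0.8681   0.06127
  Δ               0         0
  eq         0.8681   0.06127
  solve Keq expr → x = 0; check Q = 3.5150e-04
Then remove 0.279 M of G.
Step 3:
                  G         J
  init       0.5891   0.06127
  Δ         0.01839  -0.01839
  eq         0.6075   0.04287
  solve Keq expr → x = -0.006131; check Q = 3.5150e-04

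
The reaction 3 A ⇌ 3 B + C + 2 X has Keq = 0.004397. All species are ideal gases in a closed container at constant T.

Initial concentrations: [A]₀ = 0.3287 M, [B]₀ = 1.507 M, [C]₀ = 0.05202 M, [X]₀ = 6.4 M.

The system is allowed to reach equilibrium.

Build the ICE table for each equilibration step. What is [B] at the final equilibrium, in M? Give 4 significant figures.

[B]_eq = 1.351 M

Q₀ = 205.3 vs Keq = 0.004397 ⇒ Q>K, reverse
Step 1:
                   A          B          C          X
  I           0.3287      1.507    0.05202        6.4
  C            0.156     -0.156   -0.05201     -0.104
  E           0.4847      1.351 5.1244e-06      6.296
  solve Keq expr → x = -0.05201; check Q = 0.004397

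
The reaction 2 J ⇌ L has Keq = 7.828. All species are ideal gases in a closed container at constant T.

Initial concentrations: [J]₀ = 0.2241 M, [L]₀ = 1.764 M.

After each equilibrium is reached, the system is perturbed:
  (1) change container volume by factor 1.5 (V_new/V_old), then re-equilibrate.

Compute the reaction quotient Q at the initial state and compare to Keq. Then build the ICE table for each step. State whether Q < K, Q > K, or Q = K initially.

Q₀ = 35.12 vs Keq = 7.828 ⇒ Q>K, reverse
Step 1:
                  J         L
  I          0.2241     1.764
  C          0.2346   -0.1173
  E          0.4587     1.647
  solve Keq expr → x = -0.1173; check Q = 7.828
Then change container volume by factor 1.5 (V_new/V_old).
Step 2:
                  J         L
  I          0.3058     1.098
  C         0.06328  -0.03164
  E          0.3691     1.066
  solve Keq expr → x = -0.03164; check Q = 7.828

Q₀ = 35.12; Q > K (proceeds reverse)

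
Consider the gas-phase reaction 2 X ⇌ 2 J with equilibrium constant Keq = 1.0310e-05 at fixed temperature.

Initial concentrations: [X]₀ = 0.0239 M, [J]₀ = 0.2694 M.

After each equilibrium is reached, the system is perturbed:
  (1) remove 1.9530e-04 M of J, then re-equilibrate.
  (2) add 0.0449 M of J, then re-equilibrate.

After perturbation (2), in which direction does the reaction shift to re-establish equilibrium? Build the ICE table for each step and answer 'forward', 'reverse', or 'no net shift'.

Direction: reverse

Q₀ = 127.1 vs Keq = 1.0310e-05 ⇒ Q>K, reverse
Step 1:
                    X           J
  I            0.0239      0.2694
  C            0.2685     -0.2685
  E            0.2924  9.3875e-04
  solve Keq expr → x = -0.1342; check Q = 1.0310e-05
Then remove 1.9530e-04 M of J.
Step 2:
                    X           J
  I            0.2924  7.4345e-04
  C       -1.9467e-04  1.9467e-04
  E            0.2922  9.3812e-04
  solve Keq expr → x = 9.7337e-05; check Q = 1.0310e-05
Then add 0.0449 M of J.
Step 3:
                    X           J
  I            0.2922     0.04584
  C           0.04476    -0.04476
  E            0.3369    0.001082
  solve Keq expr → x = -0.02238; check Q = 1.0310e-05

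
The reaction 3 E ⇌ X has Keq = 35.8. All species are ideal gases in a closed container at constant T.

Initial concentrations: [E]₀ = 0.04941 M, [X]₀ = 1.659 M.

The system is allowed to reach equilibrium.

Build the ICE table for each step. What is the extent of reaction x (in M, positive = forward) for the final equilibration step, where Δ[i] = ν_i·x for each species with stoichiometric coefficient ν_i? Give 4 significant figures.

Q₀ = 1.3753e+04 vs Keq = 35.8 ⇒ Q>K, reverse
Step 1:
                   E          X
  I          0.04941      1.659
  C           0.3024    -0.1008
  E           0.3518      1.558
  solve Keq expr → x = -0.1008; check Q = 35.8

x = -0.1008 M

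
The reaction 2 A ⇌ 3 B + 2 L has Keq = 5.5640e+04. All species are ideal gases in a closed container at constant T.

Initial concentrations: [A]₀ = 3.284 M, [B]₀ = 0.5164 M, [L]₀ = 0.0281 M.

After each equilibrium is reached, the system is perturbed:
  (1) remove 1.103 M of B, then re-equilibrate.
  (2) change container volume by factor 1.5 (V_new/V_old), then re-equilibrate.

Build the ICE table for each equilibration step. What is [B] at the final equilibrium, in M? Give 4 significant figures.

[B]_eq = 2.827 M

Q₀ = 1.0082e-05 vs Keq = 5.5640e+04 ⇒ Q<K, forward
Step 1:
                    A           B           L
  I             3.284      0.5164      0.0281
  C            -3.125       4.688       3.125
  E            0.1587       5.204       3.153
  solve Keq expr → x = 1.563; check Q = 5.5640e+04
Then remove 1.103 M of B.
Step 2:
                    A           B           L
  I            0.1587       4.101       3.153
  C          -0.04346     0.06519     0.04346
  E            0.1153       4.167       3.197
  solve Keq expr → x = 0.02173; check Q = 5.5640e+04
Then change container volume by factor 1.5 (V_new/V_old).
Step 3:
                    A           B           L
  I           0.07684       2.778       2.131
  C          -0.03321     0.04982     0.03321
  E           0.04363       2.827       2.164
  solve Keq expr → x = 0.01661; check Q = 5.5640e+04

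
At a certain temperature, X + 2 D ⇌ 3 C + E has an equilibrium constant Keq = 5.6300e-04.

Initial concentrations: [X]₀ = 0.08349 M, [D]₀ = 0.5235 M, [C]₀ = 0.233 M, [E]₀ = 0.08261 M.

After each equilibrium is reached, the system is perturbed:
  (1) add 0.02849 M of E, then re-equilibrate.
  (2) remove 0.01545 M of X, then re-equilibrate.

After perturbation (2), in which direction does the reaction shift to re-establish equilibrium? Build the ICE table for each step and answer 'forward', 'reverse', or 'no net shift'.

Q₀ = 0.04567 vs Keq = 5.6300e-04 ⇒ Q>K, reverse
Step 1:
                    X           D           C           E
  Initial     0.08349      0.5235       0.233     0.08261
  Change      0.04693     0.09385     -0.1408    -0.04693
  Equil        0.1304      0.6174     0.09222     0.03568
  solve Keq expr → x = -0.04693; check Q = 5.6300e-04
Then add 0.02849 M of E.
Step 2:
                    X           D           C           E
  Initial      0.1304      0.6174     0.09222     0.06417
  Change     0.004337    0.008675    -0.01301   -0.004337
  Equil        0.1348       0.626     0.07921     0.05984
  solve Keq expr → x = -0.004337; check Q = 5.6300e-04
Then remove 0.01545 M of X.
Step 3:
                    X           D           C           E
  Initial      0.1193       0.626     0.07921     0.05984
  Change   8.2834e-04    0.001657   -0.002485 -8.2834e-04
  Equil        0.1201      0.6277     0.07672     0.05901
  solve Keq expr → x = -8.2834e-04; check Q = 5.6300e-04

Direction: reverse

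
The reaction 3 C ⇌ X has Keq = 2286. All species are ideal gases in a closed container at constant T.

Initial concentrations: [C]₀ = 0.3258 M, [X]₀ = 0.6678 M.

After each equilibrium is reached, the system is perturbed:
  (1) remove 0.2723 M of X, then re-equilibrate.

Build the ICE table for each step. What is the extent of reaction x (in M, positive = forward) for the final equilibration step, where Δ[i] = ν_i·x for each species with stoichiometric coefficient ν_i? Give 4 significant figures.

x = 0.003154 M

Q₀ = 19.31 vs Keq = 2286 ⇒ Q<K, forward
Step 1:
                  C         X
  I          0.3258    0.6678
  C         -0.2567   0.08558
  E         0.06907    0.7534
  solve Keq expr → x = 0.08558; check Q = 2286
Then remove 0.2723 M of X.
Step 2:
                  C         X
  I         0.06907    0.4811
  C       -0.009463  0.003154
  E         0.05961    0.4842
  solve Keq expr → x = 0.003154; check Q = 2286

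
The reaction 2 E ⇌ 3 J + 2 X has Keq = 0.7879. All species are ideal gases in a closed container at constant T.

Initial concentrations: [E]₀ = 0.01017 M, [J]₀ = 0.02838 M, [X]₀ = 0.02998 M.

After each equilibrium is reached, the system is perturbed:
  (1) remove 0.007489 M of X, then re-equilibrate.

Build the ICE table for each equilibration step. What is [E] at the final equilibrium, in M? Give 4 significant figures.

[E]_eq = 3.2646e-04 M

Q₀ = 1.9864e-04 vs Keq = 0.7879 ⇒ Q<K, forward
Step 1:
                    E           J           X
  init        0.01017     0.02838     0.02998
  Δ          -0.00977     0.01466     0.00977
  eq       3.9980e-04     0.04304     0.03975
  solve Keq expr → x = 0.004885; check Q = 0.7879
Then remove 0.007489 M of X.
Step 2:
                    E           J           X
  init     3.9980e-04     0.04304     0.03226
  Δ       -7.3337e-05  1.1001e-04  7.3337e-05
  eq       3.2646e-04     0.04315     0.03233
  solve Keq expr → x = 3.6669e-05; check Q = 0.7879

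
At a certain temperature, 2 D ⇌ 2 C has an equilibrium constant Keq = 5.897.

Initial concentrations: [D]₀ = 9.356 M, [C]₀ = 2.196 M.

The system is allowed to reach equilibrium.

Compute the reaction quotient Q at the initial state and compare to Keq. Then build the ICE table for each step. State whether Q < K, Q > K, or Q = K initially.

Q₀ = 0.05509 vs Keq = 5.897 ⇒ Q<K, forward
Step 1:
                    D           C
  Initial       9.356       2.196
  Change       -5.986       5.986
  Equil          3.37       8.182
  solve Keq expr → x = 2.993; check Q = 5.897

Q₀ = 0.05509; Q < K (proceeds forward)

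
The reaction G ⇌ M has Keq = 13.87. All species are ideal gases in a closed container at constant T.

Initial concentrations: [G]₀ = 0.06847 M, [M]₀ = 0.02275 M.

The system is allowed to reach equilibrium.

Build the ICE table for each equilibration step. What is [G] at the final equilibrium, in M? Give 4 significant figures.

Q₀ = 0.3323 vs Keq = 13.87 ⇒ Q<K, forward
Step 1:
                  G         M
  init      0.06847   0.02275
  Δ        -0.06234   0.06234
  eq       0.006134   0.08509
  solve Keq expr → x = 0.06234; check Q = 13.87

[G]_eq = 0.006134 M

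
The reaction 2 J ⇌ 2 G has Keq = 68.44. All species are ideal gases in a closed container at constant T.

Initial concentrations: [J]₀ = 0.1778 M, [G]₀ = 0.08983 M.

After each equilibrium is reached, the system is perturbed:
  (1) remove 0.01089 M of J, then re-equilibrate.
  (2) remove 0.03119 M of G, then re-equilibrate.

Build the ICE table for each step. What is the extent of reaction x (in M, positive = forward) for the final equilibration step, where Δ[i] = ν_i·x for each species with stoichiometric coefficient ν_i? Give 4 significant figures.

x = 0.001682 M

Q₀ = 0.2553 vs Keq = 68.44 ⇒ Q<K, forward
Step 1:
                   J          G
  I           0.1778    0.08983
  C          -0.1489     0.1489
  E          0.02886     0.2388
  solve Keq expr → x = 0.07447; check Q = 68.44
Then remove 0.01089 M of J.
Step 2:
                   J          G
  I          0.01797     0.2388
  C         0.009716  -0.009716
  E          0.02769     0.2291
  solve Keq expr → x = -0.004858; check Q = 68.44
Then remove 0.03119 M of G.
Step 3:
                   J          G
  I          0.02769     0.1979
  C        -0.003364   0.003364
  E          0.02432     0.2012
  solve Keq expr → x = 0.001682; check Q = 68.44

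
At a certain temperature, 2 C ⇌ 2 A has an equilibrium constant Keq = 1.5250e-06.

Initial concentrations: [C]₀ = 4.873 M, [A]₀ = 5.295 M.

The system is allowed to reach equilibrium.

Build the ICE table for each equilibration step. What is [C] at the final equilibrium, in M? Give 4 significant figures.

Q₀ = 1.181 vs Keq = 1.5250e-06 ⇒ Q>K, reverse
Step 1:
                  C         A
  I           4.873     5.295
  C           5.282    -5.282
  E           10.16   0.01254
  solve Keq expr → x = -2.641; check Q = 1.5250e-06

[C]_eq = 10.16 M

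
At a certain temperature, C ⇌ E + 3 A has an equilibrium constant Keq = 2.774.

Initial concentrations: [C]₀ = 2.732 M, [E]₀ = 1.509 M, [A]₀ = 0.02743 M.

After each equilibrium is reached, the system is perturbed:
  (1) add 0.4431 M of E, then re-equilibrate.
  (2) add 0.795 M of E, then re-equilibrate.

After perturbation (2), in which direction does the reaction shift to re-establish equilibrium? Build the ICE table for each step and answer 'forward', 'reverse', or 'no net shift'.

Q₀ = 1.1400e-05 vs Keq = 2.774 ⇒ Q<K, forward
Step 1:
                   C          E          A
  Initial      2.732      1.509    0.02743
  Change     -0.4791     0.4791      1.437
  Equil        2.253      1.988      1.465
  solve Keq expr → x = 0.4791; check Q = 2.774
Then add 0.4431 M of E.
Step 2:
                   C          E          A
  Initial      2.253      2.431      1.465
  Change     0.02801   -0.02801   -0.08404
  Equil        2.281      2.403      1.381
  solve Keq expr → x = -0.02801; check Q = 2.774
Then add 0.795 M of E.
Step 3:
                   C          E          A
  Initial      2.281      3.198      1.381
  Change     0.03785   -0.03785    -0.1135
  Equil        2.319       3.16      1.267
  solve Keq expr → x = -0.03785; check Q = 2.774

Direction: reverse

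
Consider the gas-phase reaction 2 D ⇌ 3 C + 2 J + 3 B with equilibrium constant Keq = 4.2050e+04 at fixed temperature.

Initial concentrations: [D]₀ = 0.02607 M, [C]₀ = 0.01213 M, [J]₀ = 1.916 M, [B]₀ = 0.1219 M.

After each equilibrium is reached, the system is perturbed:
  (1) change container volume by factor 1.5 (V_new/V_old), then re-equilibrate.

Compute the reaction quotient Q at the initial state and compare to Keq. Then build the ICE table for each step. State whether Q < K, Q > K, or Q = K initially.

Q₀ = 1.7462e-05 vs Keq = 4.2050e+04 ⇒ Q<K, forward
Step 1:
                    D           C           J           B
  Initial     0.02607     0.01213       1.916      0.1219
  Change     -0.02606     0.03909     0.02606     0.03909
  Equil    7.0927e-06     0.05122       1.942       0.161
  solve Keq expr → x = 0.01303; check Q = 4.2050e+04
Then change container volume by factor 1.5 (V_new/V_old).
Step 2:
                    D           C           J           B
  Initial  4.7285e-06     0.03415       1.295      0.1073
  Change  -3.3270e-06  4.9905e-06  3.3270e-06  4.9905e-06
  Equil    1.4014e-06     0.03415       1.295      0.1073
  solve Keq expr → x = 1.6635e-06; check Q = 4.2050e+04

Q₀ = 1.7462e-05; Q < K (proceeds forward)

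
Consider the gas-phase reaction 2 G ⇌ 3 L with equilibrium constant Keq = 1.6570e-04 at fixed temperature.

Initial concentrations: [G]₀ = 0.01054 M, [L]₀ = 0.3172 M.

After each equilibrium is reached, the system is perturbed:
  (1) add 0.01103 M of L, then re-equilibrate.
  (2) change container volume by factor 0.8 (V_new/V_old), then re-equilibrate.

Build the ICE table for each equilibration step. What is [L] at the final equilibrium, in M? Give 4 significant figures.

Q₀ = 287.3 vs Keq = 1.6570e-04 ⇒ Q>K, reverse
Step 1:
                  G         L
  I         0.01054    0.3172
  C          0.1986   -0.2978
  E          0.2091   0.01935
  solve Keq expr → x = -0.09928; check Q = 1.6570e-04
Then add 0.01103 M of L.
Step 2:
                  G         L
  I          0.2091   0.03038
  C        0.007064   -0.0106
  E          0.2162   0.01978
  solve Keq expr → x = -0.003532; check Q = 1.6570e-04
Then change container volume by factor 0.8 (V_new/V_old).
Step 3:
                  G         L
  I          0.2702   0.02473
  C        0.001139 -0.001708
  E          0.2714   0.02302
  solve Keq expr → x = -5.6940e-04; check Q = 1.6570e-04

[L]_eq = 0.02302 M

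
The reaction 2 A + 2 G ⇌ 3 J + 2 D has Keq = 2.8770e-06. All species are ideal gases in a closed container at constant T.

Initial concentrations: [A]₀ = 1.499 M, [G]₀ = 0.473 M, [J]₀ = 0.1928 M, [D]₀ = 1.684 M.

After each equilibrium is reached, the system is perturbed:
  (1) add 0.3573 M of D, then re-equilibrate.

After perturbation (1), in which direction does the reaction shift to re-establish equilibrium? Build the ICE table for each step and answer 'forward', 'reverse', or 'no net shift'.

Q₀ = 0.04043 vs Keq = 2.8770e-06 ⇒ Q>K, reverse
Step 1:
                  A         G         J         D
  Initial     1.499     0.473    0.1928     1.684
  Change     0.1217    0.1217   -0.1825   -0.1217
  Equil       1.621    0.5947   0.01031     1.562
  solve Keq expr → x = -0.06083; check Q = 2.8770e-06
Then add 0.3573 M of D.
Step 2:
                  A         G         J         D
  Initial     1.621    0.5947   0.01031      1.92
  Change  8.7167e-04 8.7167e-04 -0.001308 -8.7167e-04
  Equil       1.622    0.5955  0.008999     1.919
  solve Keq expr → x = -4.3584e-04; check Q = 2.8770e-06

Direction: reverse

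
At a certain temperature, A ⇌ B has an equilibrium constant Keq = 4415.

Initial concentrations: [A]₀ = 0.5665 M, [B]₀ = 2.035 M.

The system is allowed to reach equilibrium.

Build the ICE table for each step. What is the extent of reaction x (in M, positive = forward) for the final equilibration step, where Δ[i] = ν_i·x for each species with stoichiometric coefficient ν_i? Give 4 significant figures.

x = 0.5659 M

Q₀ = 3.592 vs Keq = 4415 ⇒ Q<K, forward
Step 1:
                   A          B
  init        0.5665      2.035
  Δ          -0.5659     0.5659
  eq      5.8911e-04      2.601
  solve Keq expr → x = 0.5659; check Q = 4415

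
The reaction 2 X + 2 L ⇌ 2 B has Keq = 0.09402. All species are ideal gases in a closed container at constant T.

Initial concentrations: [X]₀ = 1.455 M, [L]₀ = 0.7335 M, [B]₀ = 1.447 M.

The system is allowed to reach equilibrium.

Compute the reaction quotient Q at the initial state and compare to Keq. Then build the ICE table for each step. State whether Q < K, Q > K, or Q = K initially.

Q₀ = 1.838; Q > K (proceeds reverse)

Q₀ = 1.838 vs Keq = 0.09402 ⇒ Q>K, reverse
Step 1:
                    X           L           B
  Initial       1.455      0.7335       1.447
  Change       0.6033      0.6033     -0.6033
  Equil         2.058       1.337      0.8437
  solve Keq expr → x = -0.3017; check Q = 0.09402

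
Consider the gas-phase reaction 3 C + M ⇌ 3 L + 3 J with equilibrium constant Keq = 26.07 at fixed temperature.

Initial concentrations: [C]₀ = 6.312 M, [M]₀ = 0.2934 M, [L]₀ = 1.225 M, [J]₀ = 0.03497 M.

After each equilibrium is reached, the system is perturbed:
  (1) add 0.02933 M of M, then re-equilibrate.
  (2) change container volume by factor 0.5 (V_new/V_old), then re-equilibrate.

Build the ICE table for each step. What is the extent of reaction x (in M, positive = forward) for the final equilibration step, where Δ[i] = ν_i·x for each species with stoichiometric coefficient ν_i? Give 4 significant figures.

Q₀ = 1.0655e-06 vs Keq = 26.07 ⇒ Q<K, forward
Step 1:
                    C           M           L           J
  I             6.312      0.2934       1.225     0.03497
  C           -0.8752     -0.2917      0.8752      0.8752
  E             5.437    0.001667         2.1      0.9102
  solve Keq expr → x = 0.2917; check Q = 26.07
Then add 0.02933 M of M.
Step 2:
                    C           M           L           J
  I             5.437       0.031         2.1      0.9102
  C          -0.08526    -0.02842     0.08526     0.08526
  E             5.352    0.002577       2.185      0.9954
  solve Keq expr → x = 0.02842; check Q = 26.07
Then change container volume by factor 0.5 (V_new/V_old).
Step 3:
                    C           M           L           J
  I              10.7    0.005154       4.371       1.991
  C           0.04045     0.01348    -0.04045    -0.04045
  E             10.74     0.01864        4.33        1.95
  solve Keq expr → x = -0.01348; check Q = 26.07

x = -0.01348 M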